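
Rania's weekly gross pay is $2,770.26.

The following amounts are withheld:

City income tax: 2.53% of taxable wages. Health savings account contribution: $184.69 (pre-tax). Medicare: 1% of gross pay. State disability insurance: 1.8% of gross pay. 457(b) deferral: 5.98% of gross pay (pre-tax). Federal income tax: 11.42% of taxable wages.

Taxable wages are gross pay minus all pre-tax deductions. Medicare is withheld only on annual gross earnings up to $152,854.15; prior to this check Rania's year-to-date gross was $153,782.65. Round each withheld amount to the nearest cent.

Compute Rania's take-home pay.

$2,032.48

457(b) deferral: $2,770.26 × 0.0598 = $165.66
Health savings account contribution: $184.69
Pre-tax total = $165.66 + $184.69 = $350.35
Taxable wages = $2,770.26 − $350.35 = $2,419.91
Federal income tax: $2,419.91 × 0.1142 = $276.35
City income tax: $2,419.91 × 0.0253 = $61.22
Medicare: annual cap $152,854.15 already reached (YTD $153,782.65), so $0.00
State disability insurance: $2,770.26 × 0.018 = $49.86
Total deductions = $165.66 + $184.69 + $276.35 + $61.22 + $0.00 + $49.86 = $737.78
Net pay = $2,770.26 − $737.78 = $2,032.48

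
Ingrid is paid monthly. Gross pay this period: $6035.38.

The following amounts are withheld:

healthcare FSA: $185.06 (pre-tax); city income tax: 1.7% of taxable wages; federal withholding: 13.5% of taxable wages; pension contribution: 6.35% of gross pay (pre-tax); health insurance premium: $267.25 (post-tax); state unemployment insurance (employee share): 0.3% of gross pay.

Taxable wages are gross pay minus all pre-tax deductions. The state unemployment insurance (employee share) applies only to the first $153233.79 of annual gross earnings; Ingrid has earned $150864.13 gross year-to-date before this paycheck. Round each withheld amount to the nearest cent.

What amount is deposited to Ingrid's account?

Healthcare FSA: $185.06
Pension contribution: $6035.38 × 0.0635 = $383.25
Pre-tax total = $185.06 + $383.25 = $568.31
Taxable wages = $6035.38 − $568.31 = $5467.07
City income tax: $5467.07 × 0.017 = $92.94
Federal withholding: $5467.07 × 0.135 = $738.05
State unemployment insurance (employee share): only $153233.79 − $150864.13 = $2369.66 of this check is subject → $2369.66 × 0.003 = $7.11
Health insurance premium: $267.25
Total deductions = $185.06 + $383.25 + $92.94 + $738.05 + $7.11 + $267.25 = $1673.66
Net pay = $6035.38 − $1673.66 = $4361.72

$4361.72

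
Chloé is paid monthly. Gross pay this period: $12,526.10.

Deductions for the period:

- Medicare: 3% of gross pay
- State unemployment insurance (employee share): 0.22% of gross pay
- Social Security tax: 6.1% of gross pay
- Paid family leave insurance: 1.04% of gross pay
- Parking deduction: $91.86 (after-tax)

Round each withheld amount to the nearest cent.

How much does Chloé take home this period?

Social Security tax: $12,526.10 × 0.061 = $764.09
Paid family leave insurance: $12,526.10 × 0.0104 = $130.27
Medicare: $12,526.10 × 0.03 = $375.78
State unemployment insurance (employee share): $12,526.10 × 0.0022 = $27.56
Parking deduction: $91.86
Total deductions = $764.09 + $130.27 + $375.78 + $27.56 + $91.86 = $1,389.56
Net pay = $12,526.10 − $1,389.56 = $11,136.54

$11,136.54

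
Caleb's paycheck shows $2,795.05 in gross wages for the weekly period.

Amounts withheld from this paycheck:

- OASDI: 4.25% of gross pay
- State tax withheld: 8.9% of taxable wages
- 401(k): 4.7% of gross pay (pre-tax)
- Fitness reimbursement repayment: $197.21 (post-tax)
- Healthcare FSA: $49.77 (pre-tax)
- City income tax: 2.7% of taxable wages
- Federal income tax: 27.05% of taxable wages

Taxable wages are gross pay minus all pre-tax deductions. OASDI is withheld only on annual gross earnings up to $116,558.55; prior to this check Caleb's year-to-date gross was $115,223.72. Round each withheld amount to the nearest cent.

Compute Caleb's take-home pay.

401(k): $2,795.05 × 0.047 = $131.37
Healthcare FSA: $49.77
Pre-tax total = $131.37 + $49.77 = $181.14
Taxable wages = $2,795.05 − $181.14 = $2,613.91
Federal income tax: $2,613.91 × 0.2705 = $707.06
City income tax: $2,613.91 × 0.027 = $70.58
State tax withheld: $2,613.91 × 0.089 = $232.64
OASDI: only $116,558.55 − $115,223.72 = $1,334.83 of this check is subject → $1,334.83 × 0.0425 = $56.73
Fitness reimbursement repayment: $197.21
Total deductions = $131.37 + $49.77 + $707.06 + $70.58 + $232.64 + $56.73 + $197.21 = $1,445.36
Net pay = $2,795.05 − $1,445.36 = $1,349.69

$1,349.69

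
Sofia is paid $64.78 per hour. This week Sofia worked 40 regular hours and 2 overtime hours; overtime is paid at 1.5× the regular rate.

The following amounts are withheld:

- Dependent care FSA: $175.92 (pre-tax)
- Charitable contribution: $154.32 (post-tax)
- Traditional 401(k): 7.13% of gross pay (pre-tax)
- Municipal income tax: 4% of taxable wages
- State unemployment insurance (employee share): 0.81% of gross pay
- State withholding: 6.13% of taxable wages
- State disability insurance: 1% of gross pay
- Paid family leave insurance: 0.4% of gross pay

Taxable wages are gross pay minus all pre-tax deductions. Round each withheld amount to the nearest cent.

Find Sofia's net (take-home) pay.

Regular pay: 40 × $64.78 = $2,591.20
Overtime pay: 2 × $64.78 × 1.5 = $194.34
Gross pay = $2,591.20 + $194.34 = $2,785.54
Traditional 401(k): $2,785.54 × 0.0713 = $198.61
Dependent care FSA: $175.92
Pre-tax total = $198.61 + $175.92 = $374.53
Taxable wages = $2,785.54 − $374.53 = $2,411.01
Municipal income tax: $2,411.01 × 0.04 = $96.44
State withholding: $2,411.01 × 0.0613 = $147.79
Paid family leave insurance: $2,785.54 × 0.004 = $11.14
State disability insurance: $2,785.54 × 0.01 = $27.86
State unemployment insurance (employee share): $2,785.54 × 0.0081 = $22.56
Charitable contribution: $154.32
Total deductions = $198.61 + $175.92 + $96.44 + $147.79 + $11.14 + $27.86 + $22.56 + $154.32 = $834.64
Net pay = $2,785.54 − $834.64 = $1,950.90

$1,950.90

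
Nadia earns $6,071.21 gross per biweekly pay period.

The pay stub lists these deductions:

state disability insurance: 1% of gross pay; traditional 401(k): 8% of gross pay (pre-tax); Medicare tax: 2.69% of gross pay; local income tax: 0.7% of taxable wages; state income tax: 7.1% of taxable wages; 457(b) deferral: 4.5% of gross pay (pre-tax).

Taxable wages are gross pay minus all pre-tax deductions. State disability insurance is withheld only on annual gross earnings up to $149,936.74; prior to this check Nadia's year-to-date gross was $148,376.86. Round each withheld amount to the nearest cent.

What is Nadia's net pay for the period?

Traditional 401(k): $6,071.21 × 0.08 = $485.70
457(b) deferral: $6,071.21 × 0.045 = $273.20
Pre-tax total = $485.70 + $273.20 = $758.90
Taxable wages = $6,071.21 − $758.90 = $5,312.31
Local income tax: $5,312.31 × 0.007 = $37.19
State income tax: $5,312.31 × 0.071 = $377.17
State disability insurance: only $149,936.74 − $148,376.86 = $1,559.88 of this check is subject → $1,559.88 × 0.01 = $15.60
Medicare tax: $6,071.21 × 0.0269 = $163.32
Total deductions = $485.70 + $273.20 + $37.19 + $377.17 + $15.60 + $163.32 = $1,352.18
Net pay = $6,071.21 − $1,352.18 = $4,719.03

$4,719.03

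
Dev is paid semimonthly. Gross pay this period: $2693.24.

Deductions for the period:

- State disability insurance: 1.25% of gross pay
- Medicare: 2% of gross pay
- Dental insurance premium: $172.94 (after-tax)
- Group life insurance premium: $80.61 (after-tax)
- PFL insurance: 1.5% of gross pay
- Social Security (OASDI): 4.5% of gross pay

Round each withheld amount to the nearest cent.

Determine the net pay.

Medicare: $2693.24 × 0.02 = $53.86
PFL insurance: $2693.24 × 0.015 = $40.40
State disability insurance: $2693.24 × 0.0125 = $33.67
Social Security (OASDI): $2693.24 × 0.045 = $121.20
Dental insurance premium: $172.94
Group life insurance premium: $80.61
Total deductions = $53.86 + $40.40 + $33.67 + $121.20 + $172.94 + $80.61 = $502.68
Net pay = $2693.24 − $502.68 = $2190.56

$2190.56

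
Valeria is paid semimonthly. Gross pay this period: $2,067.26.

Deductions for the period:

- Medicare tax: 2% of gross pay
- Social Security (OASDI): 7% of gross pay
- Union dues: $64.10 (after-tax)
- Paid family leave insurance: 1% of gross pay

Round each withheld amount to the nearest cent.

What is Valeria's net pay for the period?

$1,796.43

Medicare tax: $2,067.26 × 0.02 = $41.35
Paid family leave insurance: $2,067.26 × 0.01 = $20.67
Social Security (OASDI): $2,067.26 × 0.07 = $144.71
Union dues: $64.10
Total deductions = $41.35 + $20.67 + $144.71 + $64.10 = $270.83
Net pay = $2,067.26 − $270.83 = $1,796.43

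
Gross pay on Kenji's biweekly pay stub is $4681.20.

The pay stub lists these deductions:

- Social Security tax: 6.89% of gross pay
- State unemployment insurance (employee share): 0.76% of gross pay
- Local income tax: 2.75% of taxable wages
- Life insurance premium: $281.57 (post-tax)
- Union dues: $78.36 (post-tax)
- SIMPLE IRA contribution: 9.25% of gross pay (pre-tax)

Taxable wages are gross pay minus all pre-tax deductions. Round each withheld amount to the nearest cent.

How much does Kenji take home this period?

SIMPLE IRA contribution: $4681.20 × 0.0925 = $433.01
Taxable wages = $4681.20 − $433.01 = $4248.19
Local income tax: $4248.19 × 0.0275 = $116.83
State unemployment insurance (employee share): $4681.20 × 0.0076 = $35.58
Social Security tax: $4681.20 × 0.0689 = $322.53
Union dues: $78.36
Life insurance premium: $281.57
Total deductions = $433.01 + $116.83 + $35.58 + $322.53 + $78.36 + $281.57 = $1267.88
Net pay = $4681.20 − $1267.88 = $3413.32

$3413.32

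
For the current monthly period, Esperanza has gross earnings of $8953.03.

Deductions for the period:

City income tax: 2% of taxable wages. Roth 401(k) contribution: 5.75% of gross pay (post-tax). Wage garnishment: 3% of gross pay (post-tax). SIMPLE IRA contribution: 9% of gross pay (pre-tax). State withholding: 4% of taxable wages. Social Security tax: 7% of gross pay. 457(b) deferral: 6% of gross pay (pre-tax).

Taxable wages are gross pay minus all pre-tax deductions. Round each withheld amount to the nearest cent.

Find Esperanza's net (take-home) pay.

457(b) deferral: $8953.03 × 0.06 = $537.18
SIMPLE IRA contribution: $8953.03 × 0.09 = $805.77
Pre-tax total = $537.18 + $805.77 = $1342.95
Taxable wages = $8953.03 − $1342.95 = $7610.08
City income tax: $7610.08 × 0.02 = $152.20
State withholding: $7610.08 × 0.04 = $304.40
Social Security tax: $8953.03 × 0.07 = $626.71
Wage garnishment: $8953.03 × 0.03 = $268.59
Roth 401(k) contribution: $8953.03 × 0.0575 = $514.80
Total deductions = $537.18 + $805.77 + $152.20 + $304.40 + $626.71 + $268.59 + $514.80 = $3209.65
Net pay = $8953.03 − $3209.65 = $5743.38

$5743.38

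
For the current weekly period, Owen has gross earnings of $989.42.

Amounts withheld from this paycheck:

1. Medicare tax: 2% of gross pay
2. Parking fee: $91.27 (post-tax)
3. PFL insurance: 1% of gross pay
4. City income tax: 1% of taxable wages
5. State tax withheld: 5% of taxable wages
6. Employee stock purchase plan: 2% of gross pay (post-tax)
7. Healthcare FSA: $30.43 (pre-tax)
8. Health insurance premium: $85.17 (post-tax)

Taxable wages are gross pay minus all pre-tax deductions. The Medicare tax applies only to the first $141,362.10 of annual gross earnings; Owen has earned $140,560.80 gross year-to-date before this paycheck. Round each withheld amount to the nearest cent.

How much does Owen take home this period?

$679.30

Healthcare FSA: $30.43
Taxable wages = $989.42 − $30.43 = $958.99
City income tax: $958.99 × 0.01 = $9.59
State tax withheld: $958.99 × 0.05 = $47.95
Medicare tax: only $141,362.10 − $140,560.80 = $801.30 of this check is subject → $801.30 × 0.02 = $16.03
PFL insurance: $989.42 × 0.01 = $9.89
Health insurance premium: $85.17
Employee stock purchase plan: $989.42 × 0.02 = $19.79
Parking fee: $91.27
Total deductions = $30.43 + $9.59 + $47.95 + $16.03 + $9.89 + $85.17 + $19.79 + $91.27 = $310.12
Net pay = $989.42 − $310.12 = $679.30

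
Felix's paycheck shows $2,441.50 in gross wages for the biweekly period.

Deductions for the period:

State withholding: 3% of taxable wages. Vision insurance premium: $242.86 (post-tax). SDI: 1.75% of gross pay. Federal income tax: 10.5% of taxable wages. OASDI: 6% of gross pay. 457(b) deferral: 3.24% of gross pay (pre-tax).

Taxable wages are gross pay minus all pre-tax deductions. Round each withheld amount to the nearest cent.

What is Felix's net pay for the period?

$1,611.40

457(b) deferral: $2,441.50 × 0.0324 = $79.10
Taxable wages = $2,441.50 − $79.10 = $2,362.40
State withholding: $2,362.40 × 0.03 = $70.87
Federal income tax: $2,362.40 × 0.105 = $248.05
OASDI: $2,441.50 × 0.06 = $146.49
SDI: $2,441.50 × 0.0175 = $42.73
Vision insurance premium: $242.86
Total deductions = $79.10 + $70.87 + $248.05 + $146.49 + $42.73 + $242.86 = $830.10
Net pay = $2,441.50 − $830.10 = $1,611.40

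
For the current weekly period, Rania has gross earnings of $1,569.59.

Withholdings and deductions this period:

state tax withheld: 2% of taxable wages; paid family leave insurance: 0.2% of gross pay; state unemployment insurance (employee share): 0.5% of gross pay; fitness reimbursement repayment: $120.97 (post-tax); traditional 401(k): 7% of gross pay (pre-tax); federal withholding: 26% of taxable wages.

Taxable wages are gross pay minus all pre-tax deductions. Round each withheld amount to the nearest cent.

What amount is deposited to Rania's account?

Traditional 401(k): $1,569.59 × 0.07 = $109.87
Taxable wages = $1,569.59 − $109.87 = $1,459.72
State tax withheld: $1,459.72 × 0.02 = $29.19
Federal withholding: $1,459.72 × 0.26 = $379.53
State unemployment insurance (employee share): $1,569.59 × 0.005 = $7.85
Paid family leave insurance: $1,569.59 × 0.002 = $3.14
Fitness reimbursement repayment: $120.97
Total deductions = $109.87 + $29.19 + $379.53 + $7.85 + $3.14 + $120.97 = $650.55
Net pay = $1,569.59 − $650.55 = $919.04

$919.04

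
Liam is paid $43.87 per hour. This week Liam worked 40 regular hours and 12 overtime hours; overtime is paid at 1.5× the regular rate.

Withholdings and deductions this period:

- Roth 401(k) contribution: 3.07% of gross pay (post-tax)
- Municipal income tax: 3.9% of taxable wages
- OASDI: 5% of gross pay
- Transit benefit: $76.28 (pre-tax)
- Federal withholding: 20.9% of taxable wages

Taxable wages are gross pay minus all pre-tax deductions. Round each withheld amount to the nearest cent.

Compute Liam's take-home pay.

Regular pay: 40 × $43.87 = $1754.80
Overtime pay: 12 × $43.87 × 1.5 = $789.66
Gross pay = $1754.80 + $789.66 = $2544.46
Transit benefit: $76.28
Taxable wages = $2544.46 − $76.28 = $2468.18
Federal withholding: $2468.18 × 0.209 = $515.85
Municipal income tax: $2468.18 × 0.039 = $96.26
OASDI: $2544.46 × 0.05 = $127.22
Roth 401(k) contribution: $2544.46 × 0.0307 = $78.11
Total deductions = $76.28 + $515.85 + $96.26 + $127.22 + $78.11 = $893.72
Net pay = $2544.46 − $893.72 = $1650.74

$1650.74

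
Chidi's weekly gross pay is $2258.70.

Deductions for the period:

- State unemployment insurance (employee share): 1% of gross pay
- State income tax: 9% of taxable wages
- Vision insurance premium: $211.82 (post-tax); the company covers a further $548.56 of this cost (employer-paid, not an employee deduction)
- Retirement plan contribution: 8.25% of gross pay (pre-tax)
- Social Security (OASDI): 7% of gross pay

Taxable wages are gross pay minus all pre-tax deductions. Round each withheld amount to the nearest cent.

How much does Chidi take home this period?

Retirement plan contribution: $2258.70 × 0.0825 = $186.34
Taxable wages = $2258.70 − $186.34 = $2072.36
State income tax: $2072.36 × 0.09 = $186.51
Social Security (OASDI): $2258.70 × 0.07 = $158.11
State unemployment insurance (employee share): $2258.70 × 0.01 = $22.59
Vision insurance premium: $211.82
(Employer's $548.56 toward vision insurance premium is not withheld from the employee.)
Total deductions = $186.34 + $186.51 + $158.11 + $22.59 + $211.82 = $765.37
Net pay = $2258.70 − $765.37 = $1493.33

$1493.33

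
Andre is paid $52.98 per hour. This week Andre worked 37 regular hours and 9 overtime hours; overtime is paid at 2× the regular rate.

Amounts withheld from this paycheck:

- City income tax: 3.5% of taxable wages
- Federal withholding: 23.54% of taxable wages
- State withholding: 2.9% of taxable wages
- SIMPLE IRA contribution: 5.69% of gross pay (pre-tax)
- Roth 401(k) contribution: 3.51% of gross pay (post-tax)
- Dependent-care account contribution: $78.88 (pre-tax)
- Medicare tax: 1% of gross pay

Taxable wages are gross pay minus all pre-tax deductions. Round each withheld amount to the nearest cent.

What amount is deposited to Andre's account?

$1,738.64

Regular pay: 37 × $52.98 = $1,960.26
Overtime pay: 9 × $52.98 × 2 = $953.64
Gross pay = $1,960.26 + $953.64 = $2,913.90
Dependent-care account contribution: $78.88
SIMPLE IRA contribution: $2,913.90 × 0.0569 = $165.80
Pre-tax total = $78.88 + $165.80 = $244.68
Taxable wages = $2,913.90 − $244.68 = $2,669.22
City income tax: $2,669.22 × 0.035 = $93.42
State withholding: $2,669.22 × 0.029 = $77.41
Federal withholding: $2,669.22 × 0.2354 = $628.33
Medicare tax: $2,913.90 × 0.01 = $29.14
Roth 401(k) contribution: $2,913.90 × 0.0351 = $102.28
Total deductions = $78.88 + $165.80 + $93.42 + $77.41 + $628.33 + $29.14 + $102.28 = $1,175.26
Net pay = $2,913.90 − $1,175.26 = $1,738.64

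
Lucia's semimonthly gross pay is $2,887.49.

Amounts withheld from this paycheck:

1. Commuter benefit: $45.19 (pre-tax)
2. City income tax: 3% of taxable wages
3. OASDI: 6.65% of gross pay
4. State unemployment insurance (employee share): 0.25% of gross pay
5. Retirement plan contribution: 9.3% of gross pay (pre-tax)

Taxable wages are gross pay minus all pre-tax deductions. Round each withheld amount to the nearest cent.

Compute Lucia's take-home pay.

Retirement plan contribution: $2,887.49 × 0.093 = $268.54
Commuter benefit: $45.19
Pre-tax total = $268.54 + $45.19 = $313.73
Taxable wages = $2,887.49 − $313.73 = $2,573.76
City income tax: $2,573.76 × 0.03 = $77.21
State unemployment insurance (employee share): $2,887.49 × 0.0025 = $7.22
OASDI: $2,887.49 × 0.0665 = $192.02
Total deductions = $268.54 + $45.19 + $77.21 + $7.22 + $192.02 = $590.18
Net pay = $2,887.49 − $590.18 = $2,297.31

$2,297.31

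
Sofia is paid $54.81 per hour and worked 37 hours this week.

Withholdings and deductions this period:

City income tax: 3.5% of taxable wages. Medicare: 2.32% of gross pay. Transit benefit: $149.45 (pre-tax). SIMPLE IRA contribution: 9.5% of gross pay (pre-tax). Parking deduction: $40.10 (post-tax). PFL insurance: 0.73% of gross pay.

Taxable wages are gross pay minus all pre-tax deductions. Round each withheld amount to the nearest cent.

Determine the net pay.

$1,524.90

Gross pay: 37 × $54.81 = $2,027.97
Transit benefit: $149.45
SIMPLE IRA contribution: $2,027.97 × 0.095 = $192.66
Pre-tax total = $149.45 + $192.66 = $342.11
Taxable wages = $2,027.97 − $342.11 = $1,685.86
City income tax: $1,685.86 × 0.035 = $59.01
PFL insurance: $2,027.97 × 0.0073 = $14.80
Medicare: $2,027.97 × 0.0232 = $47.05
Parking deduction: $40.10
Total deductions = $149.45 + $192.66 + $59.01 + $14.80 + $47.05 + $40.10 = $503.07
Net pay = $2,027.97 − $503.07 = $1,524.90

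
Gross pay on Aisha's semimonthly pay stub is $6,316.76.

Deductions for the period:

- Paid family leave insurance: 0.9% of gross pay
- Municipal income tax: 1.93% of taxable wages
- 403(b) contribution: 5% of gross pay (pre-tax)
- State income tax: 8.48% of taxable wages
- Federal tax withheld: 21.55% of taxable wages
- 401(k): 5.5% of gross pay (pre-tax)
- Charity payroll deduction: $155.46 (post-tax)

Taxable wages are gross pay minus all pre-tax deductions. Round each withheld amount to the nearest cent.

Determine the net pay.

403(b) contribution: $6,316.76 × 0.05 = $315.84
401(k): $6,316.76 × 0.055 = $347.42
Pre-tax total = $315.84 + $347.42 = $663.26
Taxable wages = $6,316.76 − $663.26 = $5,653.50
Municipal income tax: $5,653.50 × 0.0193 = $109.11
State income tax: $5,653.50 × 0.0848 = $479.42
Federal tax withheld: $5,653.50 × 0.2155 = $1,218.33
Paid family leave insurance: $6,316.76 × 0.009 = $56.85
Charity payroll deduction: $155.46
Total deductions = $315.84 + $347.42 + $109.11 + $479.42 + $1,218.33 + $56.85 + $155.46 = $2,682.43
Net pay = $6,316.76 − $2,682.43 = $3,634.33

$3,634.33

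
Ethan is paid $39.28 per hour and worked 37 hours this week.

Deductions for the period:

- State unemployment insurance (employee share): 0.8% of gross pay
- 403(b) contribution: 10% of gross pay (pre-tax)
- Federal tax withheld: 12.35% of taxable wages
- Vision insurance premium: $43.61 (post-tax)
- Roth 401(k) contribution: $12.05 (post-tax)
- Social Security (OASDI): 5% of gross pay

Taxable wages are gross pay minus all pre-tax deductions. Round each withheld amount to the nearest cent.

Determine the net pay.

Gross pay: 37 × $39.28 = $1,453.36
403(b) contribution: $1,453.36 × 0.1 = $145.34
Taxable wages = $1,453.36 − $145.34 = $1,308.02
Federal tax withheld: $1,308.02 × 0.1235 = $161.54
State unemployment insurance (employee share): $1,453.36 × 0.008 = $11.63
Social Security (OASDI): $1,453.36 × 0.05 = $72.67
Vision insurance premium: $43.61
Roth 401(k) contribution: $12.05
Total deductions = $145.34 + $161.54 + $11.63 + $72.67 + $43.61 + $12.05 = $446.84
Net pay = $1,453.36 − $446.84 = $1,006.52

$1,006.52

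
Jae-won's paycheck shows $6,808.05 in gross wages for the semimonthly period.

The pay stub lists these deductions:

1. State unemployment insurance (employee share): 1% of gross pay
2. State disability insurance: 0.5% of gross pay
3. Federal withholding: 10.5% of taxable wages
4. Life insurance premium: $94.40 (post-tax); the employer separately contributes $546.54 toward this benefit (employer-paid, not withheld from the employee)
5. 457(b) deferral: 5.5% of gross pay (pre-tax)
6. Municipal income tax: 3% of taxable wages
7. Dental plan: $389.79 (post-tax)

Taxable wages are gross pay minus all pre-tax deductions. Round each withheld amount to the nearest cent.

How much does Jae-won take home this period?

457(b) deferral: $6,808.05 × 0.055 = $374.44
Taxable wages = $6,808.05 − $374.44 = $6,433.61
Municipal income tax: $6,433.61 × 0.03 = $193.01
Federal withholding: $6,433.61 × 0.105 = $675.53
State disability insurance: $6,808.05 × 0.005 = $34.04
State unemployment insurance (employee share): $6,808.05 × 0.01 = $68.08
Life insurance premium: $94.40
Dental plan: $389.79
(Employer's $546.54 toward life insurance premium is not withheld from the employee.)
Total deductions = $374.44 + $193.01 + $675.53 + $34.04 + $68.08 + $94.40 + $389.79 = $1,829.29
Net pay = $6,808.05 − $1,829.29 = $4,978.76

$4,978.76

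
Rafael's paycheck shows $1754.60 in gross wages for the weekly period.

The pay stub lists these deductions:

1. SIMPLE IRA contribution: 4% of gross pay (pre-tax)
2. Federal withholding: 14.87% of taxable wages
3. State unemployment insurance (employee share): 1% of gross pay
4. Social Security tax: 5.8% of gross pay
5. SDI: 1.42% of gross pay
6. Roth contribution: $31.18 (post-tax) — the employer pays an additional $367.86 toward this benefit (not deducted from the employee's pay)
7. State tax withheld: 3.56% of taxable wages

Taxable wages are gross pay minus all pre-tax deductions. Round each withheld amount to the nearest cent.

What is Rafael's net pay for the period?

$1198.56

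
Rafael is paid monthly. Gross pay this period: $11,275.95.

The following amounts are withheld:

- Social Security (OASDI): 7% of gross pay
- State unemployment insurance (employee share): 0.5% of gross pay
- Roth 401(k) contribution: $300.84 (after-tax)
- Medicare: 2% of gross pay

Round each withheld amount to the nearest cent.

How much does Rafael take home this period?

$9,903.89

State unemployment insurance (employee share): $11,275.95 × 0.005 = $56.38
Medicare: $11,275.95 × 0.02 = $225.52
Social Security (OASDI): $11,275.95 × 0.07 = $789.32
Roth 401(k) contribution: $300.84
Total deductions = $56.38 + $225.52 + $789.32 + $300.84 = $1,372.06
Net pay = $11,275.95 − $1,372.06 = $9,903.89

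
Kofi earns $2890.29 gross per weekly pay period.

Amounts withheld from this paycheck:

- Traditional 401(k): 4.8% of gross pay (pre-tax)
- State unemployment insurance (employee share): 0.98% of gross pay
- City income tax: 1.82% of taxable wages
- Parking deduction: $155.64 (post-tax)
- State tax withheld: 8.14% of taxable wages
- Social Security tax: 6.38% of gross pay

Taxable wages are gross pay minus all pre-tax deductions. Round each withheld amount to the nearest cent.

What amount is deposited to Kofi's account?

Traditional 401(k): $2890.29 × 0.048 = $138.73
Taxable wages = $2890.29 − $138.73 = $2751.56
City income tax: $2751.56 × 0.0182 = $50.08
State tax withheld: $2751.56 × 0.0814 = $223.98
Social Security tax: $2890.29 × 0.0638 = $184.40
State unemployment insurance (employee share): $2890.29 × 0.0098 = $28.32
Parking deduction: $155.64
Total deductions = $138.73 + $50.08 + $223.98 + $184.40 + $28.32 + $155.64 = $781.15
Net pay = $2890.29 − $781.15 = $2109.14

$2109.14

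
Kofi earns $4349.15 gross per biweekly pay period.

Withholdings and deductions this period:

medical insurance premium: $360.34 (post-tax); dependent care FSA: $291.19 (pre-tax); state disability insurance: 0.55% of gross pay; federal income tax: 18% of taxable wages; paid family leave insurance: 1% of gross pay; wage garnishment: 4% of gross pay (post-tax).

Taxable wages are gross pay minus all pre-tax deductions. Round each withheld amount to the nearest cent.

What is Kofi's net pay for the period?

$2725.81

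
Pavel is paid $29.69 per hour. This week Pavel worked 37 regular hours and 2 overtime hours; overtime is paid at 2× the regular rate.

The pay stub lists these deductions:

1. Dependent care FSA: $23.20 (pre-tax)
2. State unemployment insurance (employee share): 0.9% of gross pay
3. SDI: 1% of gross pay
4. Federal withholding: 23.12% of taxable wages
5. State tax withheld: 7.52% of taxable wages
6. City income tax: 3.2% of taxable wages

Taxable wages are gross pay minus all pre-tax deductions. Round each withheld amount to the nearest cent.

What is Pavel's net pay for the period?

Regular pay: 37 × $29.69 = $1098.53
Overtime pay: 2 × $29.69 × 2 = $118.76
Gross pay = $1098.53 + $118.76 = $1217.29
Dependent care FSA: $23.20
Taxable wages = $1217.29 − $23.20 = $1194.09
Federal withholding: $1194.09 × 0.2312 = $276.07
City income tax: $1194.09 × 0.032 = $38.21
State tax withheld: $1194.09 × 0.0752 = $89.80
SDI: $1217.29 × 0.01 = $12.17
State unemployment insurance (employee share): $1217.29 × 0.009 = $10.96
Total deductions = $23.20 + $276.07 + $38.21 + $89.80 + $12.17 + $10.96 = $450.41
Net pay = $1217.29 − $450.41 = $766.88

$766.88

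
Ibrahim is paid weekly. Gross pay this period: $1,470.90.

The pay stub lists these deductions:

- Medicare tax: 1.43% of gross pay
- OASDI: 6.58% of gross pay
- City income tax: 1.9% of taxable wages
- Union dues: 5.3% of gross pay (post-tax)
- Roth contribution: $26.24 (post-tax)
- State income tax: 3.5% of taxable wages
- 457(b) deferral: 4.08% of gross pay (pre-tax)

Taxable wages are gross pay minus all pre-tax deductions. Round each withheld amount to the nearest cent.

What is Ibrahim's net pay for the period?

$1,112.68

457(b) deferral: $1,470.90 × 0.0408 = $60.01
Taxable wages = $1,470.90 − $60.01 = $1,410.89
City income tax: $1,410.89 × 0.019 = $26.81
State income tax: $1,410.89 × 0.035 = $49.38
OASDI: $1,470.90 × 0.0658 = $96.79
Medicare tax: $1,470.90 × 0.0143 = $21.03
Roth contribution: $26.24
Union dues: $1,470.90 × 0.053 = $77.96
Total deductions = $60.01 + $26.81 + $49.38 + $96.79 + $21.03 + $26.24 + $77.96 = $358.22
Net pay = $1,470.90 − $358.22 = $1,112.68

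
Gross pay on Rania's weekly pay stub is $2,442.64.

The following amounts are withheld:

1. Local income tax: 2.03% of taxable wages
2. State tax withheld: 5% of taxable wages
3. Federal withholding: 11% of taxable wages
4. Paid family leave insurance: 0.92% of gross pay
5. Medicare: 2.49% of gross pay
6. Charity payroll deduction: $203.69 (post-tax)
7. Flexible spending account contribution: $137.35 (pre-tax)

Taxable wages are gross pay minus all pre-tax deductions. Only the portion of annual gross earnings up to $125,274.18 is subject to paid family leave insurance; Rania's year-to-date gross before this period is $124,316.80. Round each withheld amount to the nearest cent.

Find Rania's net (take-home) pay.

$1,616.33

Flexible spending account contribution: $137.35
Taxable wages = $2,442.64 − $137.35 = $2,305.29
Local income tax: $2,305.29 × 0.0203 = $46.80
State tax withheld: $2,305.29 × 0.05 = $115.26
Federal withholding: $2,305.29 × 0.11 = $253.58
Paid family leave insurance: only $125,274.18 − $124,316.80 = $957.38 of this check is subject → $957.38 × 0.0092 = $8.81
Medicare: $2,442.64 × 0.0249 = $60.82
Charity payroll deduction: $203.69
Total deductions = $137.35 + $46.80 + $115.26 + $253.58 + $8.81 + $60.82 + $203.69 = $826.31
Net pay = $2,442.64 − $826.31 = $1,616.33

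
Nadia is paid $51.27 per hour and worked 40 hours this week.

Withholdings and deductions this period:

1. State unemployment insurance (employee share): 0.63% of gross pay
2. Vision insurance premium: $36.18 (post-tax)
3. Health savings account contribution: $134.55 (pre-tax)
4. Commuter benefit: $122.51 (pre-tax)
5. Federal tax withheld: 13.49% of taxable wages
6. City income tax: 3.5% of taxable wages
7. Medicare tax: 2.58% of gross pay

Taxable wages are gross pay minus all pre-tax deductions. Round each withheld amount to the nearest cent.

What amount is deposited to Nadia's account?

$1,386.97

Gross pay: 40 × $51.27 = $2,050.80
Health savings account contribution: $134.55
Commuter benefit: $122.51
Pre-tax total = $134.55 + $122.51 = $257.06
Taxable wages = $2,050.80 − $257.06 = $1,793.74
Federal tax withheld: $1,793.74 × 0.1349 = $241.98
City income tax: $1,793.74 × 0.035 = $62.78
Medicare tax: $2,050.80 × 0.0258 = $52.91
State unemployment insurance (employee share): $2,050.80 × 0.0063 = $12.92
Vision insurance premium: $36.18
Total deductions = $134.55 + $122.51 + $241.98 + $62.78 + $52.91 + $12.92 + $36.18 = $663.83
Net pay = $2,050.80 − $663.83 = $1,386.97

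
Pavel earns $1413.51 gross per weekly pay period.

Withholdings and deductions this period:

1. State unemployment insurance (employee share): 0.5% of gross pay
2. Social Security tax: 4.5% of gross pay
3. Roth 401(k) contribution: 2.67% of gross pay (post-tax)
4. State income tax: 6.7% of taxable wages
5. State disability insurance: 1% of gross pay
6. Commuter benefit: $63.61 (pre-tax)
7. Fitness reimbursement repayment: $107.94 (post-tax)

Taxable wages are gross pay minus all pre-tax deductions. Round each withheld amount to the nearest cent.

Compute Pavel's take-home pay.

$1028.96

Commuter benefit: $63.61
Taxable wages = $1413.51 − $63.61 = $1349.90
State income tax: $1349.90 × 0.067 = $90.44
State unemployment insurance (employee share): $1413.51 × 0.005 = $7.07
State disability insurance: $1413.51 × 0.01 = $14.14
Social Security tax: $1413.51 × 0.045 = $63.61
Roth 401(k) contribution: $1413.51 × 0.0267 = $37.74
Fitness reimbursement repayment: $107.94
Total deductions = $63.61 + $90.44 + $7.07 + $14.14 + $63.61 + $37.74 + $107.94 = $384.55
Net pay = $1413.51 − $384.55 = $1028.96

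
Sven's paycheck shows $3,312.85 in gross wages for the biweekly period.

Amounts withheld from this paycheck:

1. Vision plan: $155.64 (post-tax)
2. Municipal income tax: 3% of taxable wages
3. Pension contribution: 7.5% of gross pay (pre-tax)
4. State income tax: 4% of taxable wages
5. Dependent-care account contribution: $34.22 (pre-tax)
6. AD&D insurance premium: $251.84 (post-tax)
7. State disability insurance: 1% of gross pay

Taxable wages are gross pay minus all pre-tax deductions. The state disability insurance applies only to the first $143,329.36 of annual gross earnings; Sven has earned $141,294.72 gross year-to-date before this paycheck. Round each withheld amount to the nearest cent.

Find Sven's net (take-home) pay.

Pension contribution: $3,312.85 × 0.075 = $248.46
Dependent-care account contribution: $34.22
Pre-tax total = $248.46 + $34.22 = $282.68
Taxable wages = $3,312.85 − $282.68 = $3,030.17
Municipal income tax: $3,030.17 × 0.03 = $90.91
State income tax: $3,030.17 × 0.04 = $121.21
State disability insurance: only $143,329.36 − $141,294.72 = $2,034.64 of this check is subject → $2,034.64 × 0.01 = $20.35
Vision plan: $155.64
AD&D insurance premium: $251.84
Total deductions = $248.46 + $34.22 + $90.91 + $121.21 + $20.35 + $155.64 + $251.84 = $922.63
Net pay = $3,312.85 − $922.63 = $2,390.22

$2,390.22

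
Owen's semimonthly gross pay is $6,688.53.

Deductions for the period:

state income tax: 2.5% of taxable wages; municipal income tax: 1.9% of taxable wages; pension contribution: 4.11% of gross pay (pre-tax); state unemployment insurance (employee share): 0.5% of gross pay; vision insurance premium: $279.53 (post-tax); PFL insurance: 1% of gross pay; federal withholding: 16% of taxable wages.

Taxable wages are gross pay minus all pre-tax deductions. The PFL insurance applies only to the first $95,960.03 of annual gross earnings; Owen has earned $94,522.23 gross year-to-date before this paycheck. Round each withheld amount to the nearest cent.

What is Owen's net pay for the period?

Pension contribution: $6,688.53 × 0.0411 = $274.90
Taxable wages = $6,688.53 − $274.90 = $6,413.63
State income tax: $6,413.63 × 0.025 = $160.34
Federal withholding: $6,413.63 × 0.16 = $1,026.18
Municipal income tax: $6,413.63 × 0.019 = $121.86
PFL insurance: only $95,960.03 − $94,522.23 = $1,437.80 of this check is subject → $1,437.80 × 0.01 = $14.38
State unemployment insurance (employee share): $6,688.53 × 0.005 = $33.44
Vision insurance premium: $279.53
Total deductions = $274.90 + $160.34 + $1,026.18 + $121.86 + $14.38 + $33.44 + $279.53 = $1,910.63
Net pay = $6,688.53 − $1,910.63 = $4,777.90

$4,777.90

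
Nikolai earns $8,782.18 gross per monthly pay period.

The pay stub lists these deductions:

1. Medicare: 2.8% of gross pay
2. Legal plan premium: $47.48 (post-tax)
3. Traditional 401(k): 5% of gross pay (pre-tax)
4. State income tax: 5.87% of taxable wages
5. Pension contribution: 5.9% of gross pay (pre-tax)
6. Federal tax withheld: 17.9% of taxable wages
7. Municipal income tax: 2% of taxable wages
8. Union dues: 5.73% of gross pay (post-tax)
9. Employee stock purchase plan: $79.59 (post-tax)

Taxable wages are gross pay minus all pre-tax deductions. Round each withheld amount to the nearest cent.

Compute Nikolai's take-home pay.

Traditional 401(k): $8,782.18 × 0.05 = $439.11
Pension contribution: $8,782.18 × 0.059 = $518.15
Pre-tax total = $439.11 + $518.15 = $957.26
Taxable wages = $8,782.18 − $957.26 = $7,824.92
Municipal income tax: $7,824.92 × 0.02 = $156.50
Federal tax withheld: $7,824.92 × 0.179 = $1,400.66
State income tax: $7,824.92 × 0.0587 = $459.32
Medicare: $8,782.18 × 0.028 = $245.90
Union dues: $8,782.18 × 0.0573 = $503.22
Employee stock purchase plan: $79.59
Legal plan premium: $47.48
Total deductions = $439.11 + $518.15 + $156.50 + $1,400.66 + $459.32 + $245.90 + $503.22 + $79.59 + $47.48 = $3,849.93
Net pay = $8,782.18 − $3,849.93 = $4,932.25

$4,932.25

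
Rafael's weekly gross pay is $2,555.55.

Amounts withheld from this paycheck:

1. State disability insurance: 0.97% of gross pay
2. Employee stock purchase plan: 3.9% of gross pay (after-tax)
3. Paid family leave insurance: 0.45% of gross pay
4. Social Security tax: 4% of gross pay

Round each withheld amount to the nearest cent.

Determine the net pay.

Paid family leave insurance: $2,555.55 × 0.0045 = $11.50
State disability insurance: $2,555.55 × 0.0097 = $24.79
Social Security tax: $2,555.55 × 0.04 = $102.22
Employee stock purchase plan: $2,555.55 × 0.039 = $99.67
Total deductions = $11.50 + $24.79 + $102.22 + $99.67 = $238.18
Net pay = $2,555.55 − $238.18 = $2,317.37

$2,317.37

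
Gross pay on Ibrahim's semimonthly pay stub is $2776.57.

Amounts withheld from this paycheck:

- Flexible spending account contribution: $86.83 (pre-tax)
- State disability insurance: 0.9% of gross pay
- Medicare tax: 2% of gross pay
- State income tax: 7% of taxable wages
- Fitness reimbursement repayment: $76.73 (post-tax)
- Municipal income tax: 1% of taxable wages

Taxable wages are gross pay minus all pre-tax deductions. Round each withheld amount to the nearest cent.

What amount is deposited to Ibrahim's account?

$2317.31

Flexible spending account contribution: $86.83
Taxable wages = $2776.57 − $86.83 = $2689.74
Municipal income tax: $2689.74 × 0.01 = $26.90
State income tax: $2689.74 × 0.07 = $188.28
State disability insurance: $2776.57 × 0.009 = $24.99
Medicare tax: $2776.57 × 0.02 = $55.53
Fitness reimbursement repayment: $76.73
Total deductions = $86.83 + $26.90 + $188.28 + $24.99 + $55.53 + $76.73 = $459.26
Net pay = $2776.57 − $459.26 = $2317.31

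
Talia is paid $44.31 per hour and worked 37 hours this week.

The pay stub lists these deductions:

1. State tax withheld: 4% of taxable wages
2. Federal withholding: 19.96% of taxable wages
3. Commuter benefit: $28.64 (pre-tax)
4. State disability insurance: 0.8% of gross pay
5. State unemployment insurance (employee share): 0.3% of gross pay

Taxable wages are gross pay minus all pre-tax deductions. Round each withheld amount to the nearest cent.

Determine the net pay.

Gross pay: 37 × $44.31 = $1,639.47
Commuter benefit: $28.64
Taxable wages = $1,639.47 − $28.64 = $1,610.83
Federal withholding: $1,610.83 × 0.1996 = $321.52
State tax withheld: $1,610.83 × 0.04 = $64.43
State unemployment insurance (employee share): $1,639.47 × 0.003 = $4.92
State disability insurance: $1,639.47 × 0.008 = $13.12
Total deductions = $28.64 + $321.52 + $64.43 + $4.92 + $13.12 = $432.63
Net pay = $1,639.47 − $432.63 = $1,206.84

$1,206.84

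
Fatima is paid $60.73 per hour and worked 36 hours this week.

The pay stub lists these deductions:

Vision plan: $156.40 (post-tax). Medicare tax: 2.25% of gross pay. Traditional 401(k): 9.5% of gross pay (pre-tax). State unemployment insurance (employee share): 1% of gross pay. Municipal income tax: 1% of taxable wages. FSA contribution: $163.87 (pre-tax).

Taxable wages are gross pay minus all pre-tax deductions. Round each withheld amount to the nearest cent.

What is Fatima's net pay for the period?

$1,569.11

Gross pay: 36 × $60.73 = $2,186.28
Traditional 401(k): $2,186.28 × 0.095 = $207.70
FSA contribution: $163.87
Pre-tax total = $207.70 + $163.87 = $371.57
Taxable wages = $2,186.28 − $371.57 = $1,814.71
Municipal income tax: $1,814.71 × 0.01 = $18.15
State unemployment insurance (employee share): $2,186.28 × 0.01 = $21.86
Medicare tax: $2,186.28 × 0.0225 = $49.19
Vision plan: $156.40
Total deductions = $207.70 + $163.87 + $18.15 + $21.86 + $49.19 + $156.40 = $617.17
Net pay = $2,186.28 − $617.17 = $1,569.11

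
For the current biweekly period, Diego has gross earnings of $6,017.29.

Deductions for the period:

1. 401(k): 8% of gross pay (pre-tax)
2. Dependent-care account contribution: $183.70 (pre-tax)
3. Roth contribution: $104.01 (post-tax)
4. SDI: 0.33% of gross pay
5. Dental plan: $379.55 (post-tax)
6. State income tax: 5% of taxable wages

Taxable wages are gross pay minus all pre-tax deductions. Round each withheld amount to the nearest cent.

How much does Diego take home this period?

Dependent-care account contribution: $183.70
401(k): $6,017.29 × 0.08 = $481.38
Pre-tax total = $183.70 + $481.38 = $665.08
Taxable wages = $6,017.29 − $665.08 = $5,352.21
State income tax: $5,352.21 × 0.05 = $267.61
SDI: $6,017.29 × 0.0033 = $19.86
Dental plan: $379.55
Roth contribution: $104.01
Total deductions = $183.70 + $481.38 + $267.61 + $19.86 + $379.55 + $104.01 = $1,436.11
Net pay = $6,017.29 − $1,436.11 = $4,581.18

$4,581.18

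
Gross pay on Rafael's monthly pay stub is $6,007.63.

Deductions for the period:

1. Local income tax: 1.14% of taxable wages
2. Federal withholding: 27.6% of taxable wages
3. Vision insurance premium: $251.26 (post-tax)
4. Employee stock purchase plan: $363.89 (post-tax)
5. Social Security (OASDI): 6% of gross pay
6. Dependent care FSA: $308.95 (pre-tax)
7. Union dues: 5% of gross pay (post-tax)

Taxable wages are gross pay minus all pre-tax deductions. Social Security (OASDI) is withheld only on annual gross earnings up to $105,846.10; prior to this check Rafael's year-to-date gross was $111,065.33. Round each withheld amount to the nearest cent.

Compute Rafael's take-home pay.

$3,145.35

Dependent care FSA: $308.95
Taxable wages = $6,007.63 − $308.95 = $5,698.68
Local income tax: $5,698.68 × 0.0114 = $64.96
Federal withholding: $5,698.68 × 0.276 = $1,572.84
Social Security (OASDI): annual cap $105,846.10 already reached (YTD $111,065.33), so $0.00
Vision insurance premium: $251.26
Union dues: $6,007.63 × 0.05 = $300.38
Employee stock purchase plan: $363.89
Total deductions = $308.95 + $64.96 + $1,572.84 + $0.00 + $251.26 + $300.38 + $363.89 = $2,862.28
Net pay = $6,007.63 − $2,862.28 = $3,145.35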